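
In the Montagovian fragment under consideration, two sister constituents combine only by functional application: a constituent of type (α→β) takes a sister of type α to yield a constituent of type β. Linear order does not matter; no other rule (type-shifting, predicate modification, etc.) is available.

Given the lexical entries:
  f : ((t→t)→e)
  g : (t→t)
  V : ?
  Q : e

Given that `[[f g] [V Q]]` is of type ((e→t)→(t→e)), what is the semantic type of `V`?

(e→(e→((e→t)→(t→e))))

For [[f g] [V Q]] to have type ((e→t)→(t→e)) with [f g] of type e, [V Q] must be the function: [V Q] : (e→((e→t)→(t→e))).
For [V Q] to have type (e→((e→t)→(t→e))) with Q of type e, V must be the function: V : (e→(e→((e→t)→(t→e)))).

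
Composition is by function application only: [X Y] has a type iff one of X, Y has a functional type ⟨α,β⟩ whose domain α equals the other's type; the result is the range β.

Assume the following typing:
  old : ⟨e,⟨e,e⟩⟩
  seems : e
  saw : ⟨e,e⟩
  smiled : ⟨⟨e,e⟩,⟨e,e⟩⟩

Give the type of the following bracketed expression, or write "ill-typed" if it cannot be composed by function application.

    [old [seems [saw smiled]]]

[saw smiled]: ⟨⟨e,e⟩,⟨e,e⟩⟩ applied to ⟨e,e⟩ yields ⟨e,e⟩.
[seems [saw smiled]]: ⟨e,e⟩ applied to e yields e.
[old [seems [saw smiled]]]: ⟨e,⟨e,e⟩⟩ applied to e yields ⟨e,e⟩.

⟨e,e⟩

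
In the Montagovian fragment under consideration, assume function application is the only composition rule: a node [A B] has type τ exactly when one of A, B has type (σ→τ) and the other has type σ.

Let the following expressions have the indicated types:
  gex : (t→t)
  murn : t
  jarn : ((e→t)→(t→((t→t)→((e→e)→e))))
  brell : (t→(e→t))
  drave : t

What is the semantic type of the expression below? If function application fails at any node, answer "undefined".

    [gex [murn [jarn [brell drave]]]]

((e→e)→e)

At [brell drave], brell : (t→(e→t)) takes drave : t, giving (e→t).
At [jarn [brell drave]], jarn : ((e→t)→(t→((t→t)→((e→e)→e)))) takes [brell drave] : (e→t), giving (t→((t→t)→((e→e)→e))).
At [murn [jarn [brell drave]]], [jarn [brell drave]] : (t→((t→t)→((e→e)→e))) takes murn : t, giving ((t→t)→((e→e)→e)).
At [gex [murn [jarn [brell drave]]]], [murn [jarn [brell drave]]] : ((t→t)→((e→e)→e)) takes gex : (t→t), giving ((e→e)→e).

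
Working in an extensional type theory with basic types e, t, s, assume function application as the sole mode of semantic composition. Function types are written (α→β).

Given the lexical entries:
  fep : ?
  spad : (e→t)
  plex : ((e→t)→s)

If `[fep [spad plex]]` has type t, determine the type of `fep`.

(s→t)

For [fep [spad plex]] to have type t with [spad plex] of type s, fep must be the function: fep : (s→t).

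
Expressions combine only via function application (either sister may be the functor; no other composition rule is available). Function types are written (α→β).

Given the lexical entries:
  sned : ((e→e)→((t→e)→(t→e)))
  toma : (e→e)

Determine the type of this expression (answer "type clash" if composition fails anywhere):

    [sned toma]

((t→e)→(t→e))

At [sned toma], sned : ((e→e)→((t→e)→(t→e))) takes toma : (e→e), giving ((t→e)→(t→e)).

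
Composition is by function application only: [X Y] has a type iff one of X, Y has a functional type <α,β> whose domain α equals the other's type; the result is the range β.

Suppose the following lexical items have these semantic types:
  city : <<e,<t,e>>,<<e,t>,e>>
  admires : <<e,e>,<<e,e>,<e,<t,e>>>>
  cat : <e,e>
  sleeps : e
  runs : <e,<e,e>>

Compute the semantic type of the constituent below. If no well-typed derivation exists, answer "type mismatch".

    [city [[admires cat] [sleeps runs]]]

[admires cat] — admires of type <<e,e>,<<e,e>,<e,<t,e>>>> combines with cat of type <e,e>: type <<e,e>,<e,<t,e>>>.
[sleeps runs] — runs of type <e,<e,e>> combines with sleeps of type e: type <e,e>.
[[admires cat] [sleeps runs]] — [admires cat] of type <<e,e>,<e,<t,e>>> combines with [sleeps runs] of type <e,e>: type <e,<t,e>>.
[city [[admires cat] [sleeps runs]]] — city of type <<e,<t,e>>,<<e,t>,e>> combines with [[admires cat] [sleeps runs]] of type <e,<t,e>>: type <<e,t>,e>.

<<e,t>,e>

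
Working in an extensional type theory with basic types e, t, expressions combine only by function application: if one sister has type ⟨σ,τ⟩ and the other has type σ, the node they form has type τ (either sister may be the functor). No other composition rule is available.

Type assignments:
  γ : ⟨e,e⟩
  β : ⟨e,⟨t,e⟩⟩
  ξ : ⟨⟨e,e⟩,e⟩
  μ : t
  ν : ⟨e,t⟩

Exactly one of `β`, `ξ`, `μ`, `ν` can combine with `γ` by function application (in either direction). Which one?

β : ⟨e,⟨t,e⟩⟩ — γ needs e; β needs e; neither fits.
ξ — combines: ξ : ⟨⟨e,e⟩,e⟩ takes γ : ⟨e,e⟩ as argument, giving e.
μ : t — γ needs e; μ needs nothing (atomic); neither fits.
ν : ⟨e,t⟩ — γ needs e; ν needs e; neither fits.

ξ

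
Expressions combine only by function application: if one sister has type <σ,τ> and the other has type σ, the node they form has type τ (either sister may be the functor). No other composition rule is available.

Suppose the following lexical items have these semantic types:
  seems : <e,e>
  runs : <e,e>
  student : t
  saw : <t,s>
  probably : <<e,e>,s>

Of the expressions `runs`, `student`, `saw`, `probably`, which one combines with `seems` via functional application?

probably

runs : <e,e> — does not combine with seems.
student : t — does not combine with seems.
saw : <t,s> — does not combine with seems.
probably — combines: probably : <<e,e>,s> takes seems : <e,e> as argument, giving s.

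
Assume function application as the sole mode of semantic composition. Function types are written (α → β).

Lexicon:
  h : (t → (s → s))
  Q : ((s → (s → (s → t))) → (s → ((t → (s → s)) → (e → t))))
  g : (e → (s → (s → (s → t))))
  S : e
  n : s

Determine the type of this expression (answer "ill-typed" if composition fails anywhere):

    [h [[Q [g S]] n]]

(e → t)

At [g S], g : (e → (s → (s → (s → t)))) takes S : e, giving (s → (s → (s → t))).
At [Q [g S]], Q : ((s → (s → (s → t))) → (s → ((t → (s → s)) → (e → t)))) takes [g S] : (s → (s → (s → t))), giving (s → ((t → (s → s)) → (e → t))).
At [[Q [g S]] n], [Q [g S]] : (s → ((t → (s → s)) → (e → t))) takes n : s, giving ((t → (s → s)) → (e → t)).
At [h [[Q [g S]] n]], [[Q [g S]] n] : ((t → (s → s)) → (e → t)) takes h : (t → (s → s)), giving (e → t).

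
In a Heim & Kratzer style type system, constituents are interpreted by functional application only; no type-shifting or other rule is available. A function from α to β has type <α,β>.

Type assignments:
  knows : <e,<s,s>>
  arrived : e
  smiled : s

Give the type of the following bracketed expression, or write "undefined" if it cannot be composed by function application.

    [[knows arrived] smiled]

[knows arrived] — knows of type <e,<s,s>> combines with arrived of type e: type <s,s>.
[[knows arrived] smiled] — [knows arrived] of type <s,s> combines with smiled of type s: type s.

s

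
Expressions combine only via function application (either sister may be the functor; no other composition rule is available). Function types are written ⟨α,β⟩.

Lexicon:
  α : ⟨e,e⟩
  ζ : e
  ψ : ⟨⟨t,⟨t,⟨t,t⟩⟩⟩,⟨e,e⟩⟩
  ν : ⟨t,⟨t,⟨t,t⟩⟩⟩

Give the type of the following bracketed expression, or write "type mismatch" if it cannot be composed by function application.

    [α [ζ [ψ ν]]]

At [ψ ν], ψ : ⟨⟨t,⟨t,⟨t,t⟩⟩⟩,⟨e,e⟩⟩ takes ν : ⟨t,⟨t,⟨t,t⟩⟩⟩, giving ⟨e,e⟩.
At [ζ [ψ ν]], [ψ ν] : ⟨e,e⟩ takes ζ : e, giving e.
At [α [ζ [ψ ν]]], α : ⟨e,e⟩ takes [ζ [ψ ν]] : e, giving e.

e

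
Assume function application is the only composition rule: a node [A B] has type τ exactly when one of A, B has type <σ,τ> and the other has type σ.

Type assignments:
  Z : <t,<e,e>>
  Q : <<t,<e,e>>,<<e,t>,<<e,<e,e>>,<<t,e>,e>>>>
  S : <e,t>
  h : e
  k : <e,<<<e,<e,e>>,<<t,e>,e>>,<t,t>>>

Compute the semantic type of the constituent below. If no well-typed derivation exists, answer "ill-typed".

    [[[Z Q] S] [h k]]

At [Z Q], Q : <<t,<e,e>>,<<e,t>,<<e,<e,e>>,<<t,e>,e>>>> takes Z : <t,<e,e>>, giving <<e,t>,<<e,<e,e>>,<<t,e>,e>>>.
At [[Z Q] S], [Z Q] : <<e,t>,<<e,<e,e>>,<<t,e>,e>>> takes S : <e,t>, giving <<e,<e,e>>,<<t,e>,e>>.
At [h k], k : <e,<<<e,<e,e>>,<<t,e>,e>>,<t,t>>> takes h : e, giving <<<e,<e,e>>,<<t,e>,e>>,<t,t>>.
At [[[Z Q] S] [h k]], [h k] : <<<e,<e,e>>,<<t,e>,e>>,<t,t>> takes [[Z Q] S] : <<e,<e,e>>,<<t,e>,e>>, giving <t,t>.

<t,t>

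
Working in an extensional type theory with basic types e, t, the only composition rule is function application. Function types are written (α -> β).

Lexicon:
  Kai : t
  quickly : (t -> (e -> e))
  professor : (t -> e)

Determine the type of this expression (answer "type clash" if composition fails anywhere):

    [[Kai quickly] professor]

[Kai quickly]: (t -> (e -> e)) applied to t yields (e -> e).
At [[Kai quickly] professor]: neither (e -> e) nor (t -> e) can take the other as argument; the node is ill-typed.

type clash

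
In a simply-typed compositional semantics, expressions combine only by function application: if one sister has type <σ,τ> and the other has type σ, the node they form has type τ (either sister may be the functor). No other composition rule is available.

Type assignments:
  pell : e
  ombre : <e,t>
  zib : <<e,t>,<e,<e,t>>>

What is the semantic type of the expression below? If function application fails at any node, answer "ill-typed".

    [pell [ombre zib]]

<e,t>

[ombre zib]: functor zib : <<e,t>,<e,<e,t>>>, argument ombre : <e,t>; result <e,<e,t>>.
[pell [ombre zib]]: functor [ombre zib] : <e,<e,t>>, argument pell : e; result <e,t>.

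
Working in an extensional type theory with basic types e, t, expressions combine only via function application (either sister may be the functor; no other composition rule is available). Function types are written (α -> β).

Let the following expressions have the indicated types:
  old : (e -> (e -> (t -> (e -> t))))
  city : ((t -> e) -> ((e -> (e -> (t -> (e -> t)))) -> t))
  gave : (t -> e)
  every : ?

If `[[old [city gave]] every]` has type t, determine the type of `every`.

At [[old [city gave]] every] (required: t): [old [city gave]] is t, which is not a function with range t; hence every is the functor — type (t -> t).

(t -> t)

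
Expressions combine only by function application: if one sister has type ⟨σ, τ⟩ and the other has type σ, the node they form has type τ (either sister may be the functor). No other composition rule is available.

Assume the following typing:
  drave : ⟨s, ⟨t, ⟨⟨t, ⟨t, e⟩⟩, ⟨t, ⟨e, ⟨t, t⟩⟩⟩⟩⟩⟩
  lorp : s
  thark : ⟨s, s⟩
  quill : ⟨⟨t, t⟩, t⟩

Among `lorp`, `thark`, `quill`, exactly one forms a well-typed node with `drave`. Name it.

lorp — combines: drave : ⟨s, ⟨t, ⟨⟨t, ⟨t, e⟩⟩, ⟨t, ⟨e, ⟨t, t⟩⟩⟩⟩⟩⟩ takes lorp : s as argument, giving ⟨t, ⟨⟨t, ⟨t, e⟩⟩, ⟨t, ⟨e, ⟨t, t⟩⟩⟩⟩⟩.
thark : ⟨s, s⟩ — no; drave wants s, and thark wants s.
quill : ⟨⟨t, t⟩, t⟩ — no; drave wants s, and quill wants ⟨t, t⟩.

lorp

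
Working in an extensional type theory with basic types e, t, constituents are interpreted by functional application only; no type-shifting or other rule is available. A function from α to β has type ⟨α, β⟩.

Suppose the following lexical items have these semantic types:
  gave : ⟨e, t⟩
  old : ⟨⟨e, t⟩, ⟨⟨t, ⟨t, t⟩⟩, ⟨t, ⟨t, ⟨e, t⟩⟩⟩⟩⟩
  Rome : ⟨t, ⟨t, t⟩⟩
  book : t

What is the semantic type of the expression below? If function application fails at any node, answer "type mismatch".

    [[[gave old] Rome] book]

⟨t, ⟨e, t⟩⟩

[gave old]: ⟨⟨e, t⟩, ⟨⟨t, ⟨t, t⟩⟩, ⟨t, ⟨t, ⟨e, t⟩⟩⟩⟩⟩ applied to ⟨e, t⟩ yields ⟨⟨t, ⟨t, t⟩⟩, ⟨t, ⟨t, ⟨e, t⟩⟩⟩⟩.
[[gave old] Rome]: ⟨⟨t, ⟨t, t⟩⟩, ⟨t, ⟨t, ⟨e, t⟩⟩⟩⟩ applied to ⟨t, ⟨t, t⟩⟩ yields ⟨t, ⟨t, ⟨e, t⟩⟩⟩.
[[[gave old] Rome] book]: ⟨t, ⟨t, ⟨e, t⟩⟩⟩ applied to t yields ⟨t, ⟨e, t⟩⟩.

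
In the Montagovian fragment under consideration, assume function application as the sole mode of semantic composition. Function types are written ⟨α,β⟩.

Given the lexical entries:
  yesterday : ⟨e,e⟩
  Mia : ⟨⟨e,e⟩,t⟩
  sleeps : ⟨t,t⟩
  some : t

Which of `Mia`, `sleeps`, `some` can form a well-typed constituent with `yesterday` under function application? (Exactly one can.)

Mia — combines: Mia : ⟨⟨e,e⟩,t⟩ takes yesterday : ⟨e,e⟩ as argument, giving t.
sleeps : ⟨t,t⟩ — does not combine with yesterday.
some : t — does not combine with yesterday.

Mia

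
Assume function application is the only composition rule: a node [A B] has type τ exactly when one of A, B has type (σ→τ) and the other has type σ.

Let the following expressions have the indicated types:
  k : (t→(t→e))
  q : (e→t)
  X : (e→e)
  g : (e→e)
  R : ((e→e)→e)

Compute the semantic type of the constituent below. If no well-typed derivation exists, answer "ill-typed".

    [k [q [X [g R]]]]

(t→e)

[g R] — R of type ((e→e)→e) combines with g of type (e→e): type e.
[X [g R]] — X of type (e→e) combines with [g R] of type e: type e.
[q [X [g R]]] — q of type (e→t) combines with [X [g R]] of type e: type t.
[k [q [X [g R]]]] — k of type (t→(t→e)) combines with [q [X [g R]]] of type t: type (t→e).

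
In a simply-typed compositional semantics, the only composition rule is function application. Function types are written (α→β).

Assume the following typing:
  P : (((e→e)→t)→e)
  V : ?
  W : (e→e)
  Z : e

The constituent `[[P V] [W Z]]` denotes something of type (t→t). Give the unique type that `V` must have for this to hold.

((((e→e)→t)→e)→(e→(t→t)))

For [[P V] [W Z]] to have type (t→t) with [W Z] of type e, [P V] must be the function: [P V] : (e→(t→t)).
For [P V] to have type (e→(t→t)) with P of type (((e→e)→t)→e), V must be the function: V : ((((e→e)→t)→e)→(e→(t→t))).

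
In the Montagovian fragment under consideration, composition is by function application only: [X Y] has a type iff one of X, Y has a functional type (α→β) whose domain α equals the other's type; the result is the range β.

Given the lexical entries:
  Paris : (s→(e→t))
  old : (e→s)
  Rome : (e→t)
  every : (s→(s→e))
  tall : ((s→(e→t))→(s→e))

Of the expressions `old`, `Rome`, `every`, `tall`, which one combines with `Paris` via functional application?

tall

old : (e→s) — neither side's domain matches the other.
Rome : (e→t) — neither side's domain matches the other.
every : (s→(s→e)) — neither side's domain matches the other.
tall — combines: tall : ((s→(e→t))→(s→e)) takes Paris : (s→(e→t)) as argument, giving (s→e).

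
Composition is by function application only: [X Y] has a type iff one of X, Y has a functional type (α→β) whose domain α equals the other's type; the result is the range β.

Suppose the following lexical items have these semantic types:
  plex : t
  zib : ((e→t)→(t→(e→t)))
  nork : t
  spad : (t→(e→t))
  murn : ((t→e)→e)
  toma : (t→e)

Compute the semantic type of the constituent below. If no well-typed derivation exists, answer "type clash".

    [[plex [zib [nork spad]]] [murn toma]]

[nork spad]: spad is (t→(e→t)), nork is t; result (e→t).
[zib [nork spad]]: zib is ((e→t)→(t→(e→t))), [nork spad] is (e→t); result (t→(e→t)).
[plex [zib [nork spad]]]: [zib [nork spad]] is (t→(e→t)), plex is t; result (e→t).
[murn toma]: murn is ((t→e)→e), toma is (t→e); result e.
[[plex [zib [nork spad]]] [murn toma]]: [plex [zib [nork spad]]] is (e→t), [murn toma] is e; result t.

t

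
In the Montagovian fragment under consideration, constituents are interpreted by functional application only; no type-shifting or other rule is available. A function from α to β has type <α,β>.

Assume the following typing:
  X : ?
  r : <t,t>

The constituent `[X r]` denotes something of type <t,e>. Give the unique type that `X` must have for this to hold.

For [X r] to have type <t,e> with r of type <t,t>, X must be the function: X : <<t,t>,<t,e>>.

<<t,t>,<t,e>>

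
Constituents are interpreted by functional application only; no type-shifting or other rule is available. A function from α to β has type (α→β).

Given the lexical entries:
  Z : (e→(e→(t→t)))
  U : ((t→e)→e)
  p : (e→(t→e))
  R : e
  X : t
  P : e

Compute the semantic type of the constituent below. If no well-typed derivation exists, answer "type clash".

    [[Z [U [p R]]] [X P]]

type clash

[p R]: (e→(t→e)) applied to e yields (t→e).
[U [p R]]: ((t→e)→e) applied to (t→e) yields e.
[Z [U [p R]]]: (e→(e→(t→t))) applied to e yields (e→(t→t)).
[X P]: t and e cannot combine by function application — type clash.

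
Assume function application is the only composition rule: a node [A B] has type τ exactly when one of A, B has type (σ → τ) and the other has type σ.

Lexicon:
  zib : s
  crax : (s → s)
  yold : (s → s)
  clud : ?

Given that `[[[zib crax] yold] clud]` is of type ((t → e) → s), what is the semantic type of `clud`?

[[[zib crax] yold] clud] must have type ((t → e) → s). The sister [[zib crax] yold] has type s; that is not a function onto ((t → e) → s), so clud must be the functor, of type (s → ((t → e) → s)).

(s → ((t → e) → s))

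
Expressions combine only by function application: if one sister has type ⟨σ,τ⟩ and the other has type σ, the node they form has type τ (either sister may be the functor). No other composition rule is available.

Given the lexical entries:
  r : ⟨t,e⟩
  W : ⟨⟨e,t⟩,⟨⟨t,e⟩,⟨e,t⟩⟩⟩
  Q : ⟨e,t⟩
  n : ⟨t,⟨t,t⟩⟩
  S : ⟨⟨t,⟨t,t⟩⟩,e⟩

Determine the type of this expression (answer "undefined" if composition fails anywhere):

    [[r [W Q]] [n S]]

[W Q]: functor W : ⟨⟨e,t⟩,⟨⟨t,e⟩,⟨e,t⟩⟩⟩, argument Q : ⟨e,t⟩; result ⟨⟨t,e⟩,⟨e,t⟩⟩.
[r [W Q]]: functor [W Q] : ⟨⟨t,e⟩,⟨e,t⟩⟩, argument r : ⟨t,e⟩; result ⟨e,t⟩.
[n S]: functor S : ⟨⟨t,⟨t,t⟩⟩,e⟩, argument n : ⟨t,⟨t,t⟩⟩; result e.
[[r [W Q]] [n S]]: functor [r [W Q]] : ⟨e,t⟩, argument [n S] : e; result t.

t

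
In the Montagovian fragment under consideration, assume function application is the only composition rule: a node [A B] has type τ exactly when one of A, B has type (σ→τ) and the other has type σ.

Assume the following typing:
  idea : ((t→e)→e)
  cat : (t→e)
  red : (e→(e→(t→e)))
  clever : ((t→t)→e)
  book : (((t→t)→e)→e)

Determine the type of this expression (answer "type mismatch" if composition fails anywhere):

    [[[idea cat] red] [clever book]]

[idea cat] — idea of type ((t→e)→e) combines with cat of type (t→e): type e.
[[idea cat] red] — red of type (e→(e→(t→e))) combines with [idea cat] of type e: type (e→(t→e)).
[clever book] — book of type (((t→t)→e)→e) combines with clever of type ((t→t)→e): type e.
[[[idea cat] red] [clever book]] — [[idea cat] red] of type (e→(t→e)) combines with [clever book] of type e: type (t→e).

(t→e)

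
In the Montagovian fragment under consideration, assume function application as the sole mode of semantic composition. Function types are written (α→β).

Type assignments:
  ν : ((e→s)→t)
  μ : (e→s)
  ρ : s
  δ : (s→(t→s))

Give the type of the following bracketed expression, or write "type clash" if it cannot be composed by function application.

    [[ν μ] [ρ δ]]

[ν μ]: ((e→s)→t) applied to (e→s) yields t.
[ρ δ]: (s→(t→s)) applied to s yields (t→s).
[[ν μ] [ρ δ]]: (t→s) applied to t yields s.

s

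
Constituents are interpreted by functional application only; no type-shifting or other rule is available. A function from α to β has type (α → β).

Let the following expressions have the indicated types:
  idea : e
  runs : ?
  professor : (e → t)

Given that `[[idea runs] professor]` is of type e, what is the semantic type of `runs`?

(e → ((e → t) → e))

[[idea runs] professor] must have type e. The sister professor has type (e → t); that is not a function onto e, so [idea runs] must be the functor, of type ((e → t) → e).
[idea runs] must have type ((e → t) → e). The sister idea has type e; that is not a function onto ((e → t) → e), so runs must be the functor, of type (e → ((e → t) → e)).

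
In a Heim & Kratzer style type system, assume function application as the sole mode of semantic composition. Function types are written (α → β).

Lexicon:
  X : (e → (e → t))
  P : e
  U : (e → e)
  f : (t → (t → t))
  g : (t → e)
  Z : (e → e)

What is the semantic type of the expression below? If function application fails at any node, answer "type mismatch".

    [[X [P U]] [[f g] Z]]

At [P U], U : (e → e) takes P : e, giving e.
At [X [P U]], X : (e → (e → t)) takes [P U] : e, giving (e → t).
[f g]: (t → (t → t)) and (t → e) cannot combine by function application — type clash.

type mismatch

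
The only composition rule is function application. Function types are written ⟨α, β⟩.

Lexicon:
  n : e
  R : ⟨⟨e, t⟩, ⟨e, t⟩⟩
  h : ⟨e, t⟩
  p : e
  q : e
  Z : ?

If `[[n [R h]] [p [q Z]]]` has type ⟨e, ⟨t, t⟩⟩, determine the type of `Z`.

At [[n [R h]] [p [q Z]]] (required: ⟨e, ⟨t, t⟩⟩): [n [R h]] is t, which is not a function with range ⟨e, ⟨t, t⟩⟩; hence [p [q Z]] is the functor — type ⟨t, ⟨e, ⟨t, t⟩⟩⟩.
At [p [q Z]] (required: ⟨t, ⟨e, ⟨t, t⟩⟩⟩): p is e, which is not a function with range ⟨t, ⟨e, ⟨t, t⟩⟩⟩; hence [q Z] is the functor — type ⟨e, ⟨t, ⟨e, ⟨t, t⟩⟩⟩⟩.
At [q Z] (required: ⟨e, ⟨t, ⟨e, ⟨t, t⟩⟩⟩⟩): q is e, which is not a function with range ⟨e, ⟨t, ⟨e, ⟨t, t⟩⟩⟩⟩; hence Z is the functor — type ⟨e, ⟨e, ⟨t, ⟨e, ⟨t, t⟩⟩⟩⟩⟩.

⟨e, ⟨e, ⟨t, ⟨e, ⟨t, t⟩⟩⟩⟩⟩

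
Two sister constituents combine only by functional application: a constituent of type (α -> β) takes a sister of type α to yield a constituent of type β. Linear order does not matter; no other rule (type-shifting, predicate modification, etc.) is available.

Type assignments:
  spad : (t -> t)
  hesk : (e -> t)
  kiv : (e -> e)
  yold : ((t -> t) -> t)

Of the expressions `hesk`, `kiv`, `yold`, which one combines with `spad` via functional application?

yold

hesk : (e -> t) — no; spad wants t, and hesk wants e.
kiv : (e -> e) — no; spad wants t, and kiv wants e.
yold — combines: yold : ((t -> t) -> t) takes spad : (t -> t) as argument, giving t.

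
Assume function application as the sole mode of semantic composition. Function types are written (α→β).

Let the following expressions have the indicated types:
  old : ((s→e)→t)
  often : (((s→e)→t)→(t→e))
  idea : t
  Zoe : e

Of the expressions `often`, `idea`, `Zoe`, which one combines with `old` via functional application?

often — combines: often : (((s→e)→t)→(t→e)) takes old : ((s→e)→t) as argument, giving (t→e).
idea : t — no; old wants (s→e), and idea wants nothing (atomic).
Zoe : e — no; old wants (s→e), and Zoe wants nothing (atomic).

often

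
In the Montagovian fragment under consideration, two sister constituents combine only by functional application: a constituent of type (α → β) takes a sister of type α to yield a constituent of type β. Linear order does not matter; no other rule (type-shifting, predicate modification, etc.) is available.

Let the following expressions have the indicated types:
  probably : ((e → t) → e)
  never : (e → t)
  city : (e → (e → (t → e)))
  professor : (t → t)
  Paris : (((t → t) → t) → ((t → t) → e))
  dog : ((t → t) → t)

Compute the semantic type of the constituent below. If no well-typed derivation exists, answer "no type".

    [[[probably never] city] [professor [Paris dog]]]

(t → e)

[probably never]: functor probably : ((e → t) → e), argument never : (e → t); result e.
[[probably never] city]: functor city : (e → (e → (t → e))), argument [probably never] : e; result (e → (t → e)).
[Paris dog]: functor Paris : (((t → t) → t) → ((t → t) → e)), argument dog : ((t → t) → t); result ((t → t) → e).
[professor [Paris dog]]: functor [Paris dog] : ((t → t) → e), argument professor : (t → t); result e.
[[[probably never] city] [professor [Paris dog]]]: functor [[probably never] city] : (e → (t → e)), argument [professor [Paris dog]] : e; result (t → e).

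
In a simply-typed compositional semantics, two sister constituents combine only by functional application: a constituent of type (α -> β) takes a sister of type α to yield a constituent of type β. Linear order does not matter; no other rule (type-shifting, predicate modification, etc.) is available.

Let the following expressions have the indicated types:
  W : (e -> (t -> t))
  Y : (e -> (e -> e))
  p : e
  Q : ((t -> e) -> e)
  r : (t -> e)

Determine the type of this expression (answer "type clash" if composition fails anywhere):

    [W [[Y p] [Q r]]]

(t -> t)

[Y p]: Y is (e -> (e -> e)), p is e; result (e -> e).
[Q r]: Q is ((t -> e) -> e), r is (t -> e); result e.
[[Y p] [Q r]]: [Y p] is (e -> e), [Q r] is e; result e.
[W [[Y p] [Q r]]]: W is (e -> (t -> t)), [[Y p] [Q r]] is e; result (t -> t).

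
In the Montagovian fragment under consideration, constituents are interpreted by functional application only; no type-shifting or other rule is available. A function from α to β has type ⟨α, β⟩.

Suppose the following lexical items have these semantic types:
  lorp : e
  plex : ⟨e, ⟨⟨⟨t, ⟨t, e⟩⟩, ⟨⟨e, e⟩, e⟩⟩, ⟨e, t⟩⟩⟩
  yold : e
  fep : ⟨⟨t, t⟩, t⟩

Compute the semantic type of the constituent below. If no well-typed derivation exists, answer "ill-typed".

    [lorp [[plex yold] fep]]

[plex yold]: plex is ⟨e, ⟨⟨⟨t, ⟨t, e⟩⟩, ⟨⟨e, e⟩, e⟩⟩, ⟨e, t⟩⟩⟩, yold is e; result ⟨⟨⟨t, ⟨t, e⟩⟩, ⟨⟨e, e⟩, e⟩⟩, ⟨e, t⟩⟩.
[[plex yold] fep]: ⟨⟨⟨t, ⟨t, e⟩⟩, ⟨⟨e, e⟩, e⟩⟩, ⟨e, t⟩⟩ with ⟨⟨t, t⟩, t⟩ — neither is a function whose domain matches the other; composition fails here.

ill-typed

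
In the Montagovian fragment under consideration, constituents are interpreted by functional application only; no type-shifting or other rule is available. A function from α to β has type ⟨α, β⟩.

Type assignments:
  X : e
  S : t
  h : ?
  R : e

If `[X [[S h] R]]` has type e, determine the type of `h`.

⟨t, ⟨e, ⟨e, e⟩⟩⟩

[X [[S h] R]] is required to be e. X : e cannot yield e as functor, so [[S h] R] : ⟨e, e⟩.
[[S h] R] is required to be ⟨e, e⟩. R : e cannot yield ⟨e, e⟩ as functor, so [S h] : ⟨e, ⟨e, e⟩⟩.
[S h] is required to be ⟨e, ⟨e, e⟩⟩. S : t cannot yield ⟨e, ⟨e, e⟩⟩ as functor, so h : ⟨t, ⟨e, ⟨e, e⟩⟩⟩.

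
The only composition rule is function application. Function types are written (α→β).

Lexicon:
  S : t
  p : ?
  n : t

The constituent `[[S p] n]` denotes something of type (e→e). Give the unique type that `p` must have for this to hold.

For [[S p] n] to have type (e→e) with n of type t, [S p] must be the function: [S p] : (t→(e→e)).
For [S p] to have type (t→(e→e)) with S of type t, p must be the function: p : (t→(t→(e→e))).

(t→(t→(e→e)))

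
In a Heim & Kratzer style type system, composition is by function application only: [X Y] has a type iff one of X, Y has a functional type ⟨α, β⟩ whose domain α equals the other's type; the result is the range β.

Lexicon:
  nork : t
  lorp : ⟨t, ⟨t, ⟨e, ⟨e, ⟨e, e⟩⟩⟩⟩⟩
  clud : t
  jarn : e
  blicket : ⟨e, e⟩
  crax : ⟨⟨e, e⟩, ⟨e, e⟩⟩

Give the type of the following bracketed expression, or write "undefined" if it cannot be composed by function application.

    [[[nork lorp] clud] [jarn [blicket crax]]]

⟨e, ⟨e, e⟩⟩

At [nork lorp], lorp : ⟨t, ⟨t, ⟨e, ⟨e, ⟨e, e⟩⟩⟩⟩⟩ takes nork : t, giving ⟨t, ⟨e, ⟨e, ⟨e, e⟩⟩⟩⟩.
At [[nork lorp] clud], [nork lorp] : ⟨t, ⟨e, ⟨e, ⟨e, e⟩⟩⟩⟩ takes clud : t, giving ⟨e, ⟨e, ⟨e, e⟩⟩⟩.
At [blicket crax], crax : ⟨⟨e, e⟩, ⟨e, e⟩⟩ takes blicket : ⟨e, e⟩, giving ⟨e, e⟩.
At [jarn [blicket crax]], [blicket crax] : ⟨e, e⟩ takes jarn : e, giving e.
At [[[nork lorp] clud] [jarn [blicket crax]]], [[nork lorp] clud] : ⟨e, ⟨e, ⟨e, e⟩⟩⟩ takes [jarn [blicket crax]] : e, giving ⟨e, ⟨e, e⟩⟩.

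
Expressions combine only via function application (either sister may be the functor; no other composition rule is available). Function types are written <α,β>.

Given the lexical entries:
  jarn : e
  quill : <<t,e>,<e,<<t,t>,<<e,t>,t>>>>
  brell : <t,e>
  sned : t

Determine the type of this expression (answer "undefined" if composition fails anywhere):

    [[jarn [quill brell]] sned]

undefined

[quill brell]: quill is <<t,e>,<e,<<t,t>,<<e,t>,t>>>>, brell is <t,e>; result <e,<<t,t>,<<e,t>,t>>>.
[jarn [quill brell]]: [quill brell] is <e,<<t,t>,<<e,t>,t>>>, jarn is e; result <<t,t>,<<e,t>,t>>.
[[jarn [quill brell]] sned]: <<t,t>,<<e,t>,t>> with t — neither is a function whose domain matches the other; composition fails here.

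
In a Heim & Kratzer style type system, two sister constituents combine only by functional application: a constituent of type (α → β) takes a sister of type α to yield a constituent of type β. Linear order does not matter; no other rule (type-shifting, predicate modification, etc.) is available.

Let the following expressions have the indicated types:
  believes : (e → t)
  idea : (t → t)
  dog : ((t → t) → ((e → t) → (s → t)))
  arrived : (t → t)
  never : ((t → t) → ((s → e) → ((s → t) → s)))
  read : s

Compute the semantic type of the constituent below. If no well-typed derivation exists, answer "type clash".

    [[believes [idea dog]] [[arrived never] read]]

[idea dog]: ((t → t) → ((e → t) → (s → t))) applied to (t → t) yields ((e → t) → (s → t)).
[believes [idea dog]]: ((e → t) → (s → t)) applied to (e → t) yields (s → t).
[arrived never]: ((t → t) → ((s → e) → ((s → t) → s))) applied to (t → t) yields ((s → e) → ((s → t) → s)).
At [[arrived never] read]: neither ((s → e) → ((s → t) → s)) nor s can take the other as argument; the node is ill-typed.

type clash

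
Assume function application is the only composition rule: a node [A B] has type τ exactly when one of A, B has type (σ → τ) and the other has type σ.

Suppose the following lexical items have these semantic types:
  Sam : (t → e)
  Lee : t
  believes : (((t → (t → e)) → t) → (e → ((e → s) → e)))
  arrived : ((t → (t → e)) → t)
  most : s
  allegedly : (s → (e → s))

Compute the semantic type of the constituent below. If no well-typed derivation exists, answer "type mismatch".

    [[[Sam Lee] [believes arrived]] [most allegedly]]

At [Sam Lee], Sam : (t → e) takes Lee : t, giving e.
At [believes arrived], believes : (((t → (t → e)) → t) → (e → ((e → s) → e))) takes arrived : ((t → (t → e)) → t), giving (e → ((e → s) → e)).
At [[Sam Lee] [believes arrived]], [believes arrived] : (e → ((e → s) → e)) takes [Sam Lee] : e, giving ((e → s) → e).
At [most allegedly], allegedly : (s → (e → s)) takes most : s, giving (e → s).
At [[[Sam Lee] [believes arrived]] [most allegedly]], [[Sam Lee] [believes arrived]] : ((e → s) → e) takes [most allegedly] : (e → s), giving e.

e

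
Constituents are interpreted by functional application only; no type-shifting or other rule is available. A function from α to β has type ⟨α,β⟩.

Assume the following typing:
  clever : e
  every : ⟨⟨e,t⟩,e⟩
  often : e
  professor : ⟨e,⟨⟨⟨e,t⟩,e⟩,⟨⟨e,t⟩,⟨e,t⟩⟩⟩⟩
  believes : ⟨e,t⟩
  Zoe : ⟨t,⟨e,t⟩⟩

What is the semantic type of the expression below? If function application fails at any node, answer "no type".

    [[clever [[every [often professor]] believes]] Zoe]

⟨e,t⟩

[often professor]: professor is ⟨e,⟨⟨⟨e,t⟩,e⟩,⟨⟨e,t⟩,⟨e,t⟩⟩⟩⟩, often is e; result ⟨⟨⟨e,t⟩,e⟩,⟨⟨e,t⟩,⟨e,t⟩⟩⟩.
[every [often professor]]: [often professor] is ⟨⟨⟨e,t⟩,e⟩,⟨⟨e,t⟩,⟨e,t⟩⟩⟩, every is ⟨⟨e,t⟩,e⟩; result ⟨⟨e,t⟩,⟨e,t⟩⟩.
[[every [often professor]] believes]: [every [often professor]] is ⟨⟨e,t⟩,⟨e,t⟩⟩, believes is ⟨e,t⟩; result ⟨e,t⟩.
[clever [[every [often professor]] believes]]: [[every [often professor]] believes] is ⟨e,t⟩, clever is e; result t.
[[clever [[every [often professor]] believes]] Zoe]: Zoe is ⟨t,⟨e,t⟩⟩, [clever [[every [often professor]] believes]] is t; result ⟨e,t⟩.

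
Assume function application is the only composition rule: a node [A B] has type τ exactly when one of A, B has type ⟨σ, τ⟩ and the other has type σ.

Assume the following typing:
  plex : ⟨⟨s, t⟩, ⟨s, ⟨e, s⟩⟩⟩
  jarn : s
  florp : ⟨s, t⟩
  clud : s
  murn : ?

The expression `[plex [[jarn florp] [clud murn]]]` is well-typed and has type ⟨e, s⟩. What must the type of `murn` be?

[plex [[jarn florp] [clud murn]]] is required to be ⟨e, s⟩. plex : ⟨⟨s, t⟩, ⟨s, ⟨e, s⟩⟩⟩ cannot yield ⟨e, s⟩ as functor, so [[jarn florp] [clud murn]] : ⟨⟨⟨s, t⟩, ⟨s, ⟨e, s⟩⟩⟩, ⟨e, s⟩⟩.
[[jarn florp] [clud murn]] is required to be ⟨⟨⟨s, t⟩, ⟨s, ⟨e, s⟩⟩⟩, ⟨e, s⟩⟩. [jarn florp] : t cannot yield ⟨⟨⟨s, t⟩, ⟨s, ⟨e, s⟩⟩⟩, ⟨e, s⟩⟩ as functor, so [clud murn] : ⟨t, ⟨⟨⟨s, t⟩, ⟨s, ⟨e, s⟩⟩⟩, ⟨e, s⟩⟩⟩.
[clud murn] is required to be ⟨t, ⟨⟨⟨s, t⟩, ⟨s, ⟨e, s⟩⟩⟩, ⟨e, s⟩⟩⟩. clud : s cannot yield ⟨t, ⟨⟨⟨s, t⟩, ⟨s, ⟨e, s⟩⟩⟩, ⟨e, s⟩⟩⟩ as functor, so murn : ⟨s, ⟨t, ⟨⟨⟨s, t⟩, ⟨s, ⟨e, s⟩⟩⟩, ⟨e, s⟩⟩⟩⟩.

⟨s, ⟨t, ⟨⟨⟨s, t⟩, ⟨s, ⟨e, s⟩⟩⟩, ⟨e, s⟩⟩⟩⟩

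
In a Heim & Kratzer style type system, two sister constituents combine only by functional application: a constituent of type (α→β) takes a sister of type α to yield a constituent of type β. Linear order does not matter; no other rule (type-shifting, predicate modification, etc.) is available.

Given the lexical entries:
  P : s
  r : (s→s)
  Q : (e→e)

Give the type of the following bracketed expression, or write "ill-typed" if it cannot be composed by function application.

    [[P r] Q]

ill-typed

[P r] — r of type (s→s) combines with P of type s: type s.
At [[P r] Q]: neither s nor (e→e) can take the other as argument; the node is ill-typed.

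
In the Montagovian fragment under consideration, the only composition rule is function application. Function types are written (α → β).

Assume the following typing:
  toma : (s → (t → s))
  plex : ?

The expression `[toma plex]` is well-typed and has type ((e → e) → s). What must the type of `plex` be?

((s → (t → s)) → ((e → e) → s))

[toma plex] is required to be ((e → e) → s). toma : (s → (t → s)) cannot yield ((e → e) → s) as functor, so plex : ((s → (t → s)) → ((e → e) → s)).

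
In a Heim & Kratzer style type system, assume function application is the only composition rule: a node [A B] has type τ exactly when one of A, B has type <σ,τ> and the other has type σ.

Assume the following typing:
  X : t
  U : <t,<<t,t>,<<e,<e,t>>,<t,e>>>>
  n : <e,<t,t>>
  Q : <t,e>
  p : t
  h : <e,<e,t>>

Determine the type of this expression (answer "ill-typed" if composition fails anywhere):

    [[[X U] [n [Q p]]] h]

<t,e>

[X U]: functor U : <t,<<t,t>,<<e,<e,t>>,<t,e>>>>, argument X : t; result <<t,t>,<<e,<e,t>>,<t,e>>>.
[Q p]: functor Q : <t,e>, argument p : t; result e.
[n [Q p]]: functor n : <e,<t,t>>, argument [Q p] : e; result <t,t>.
[[X U] [n [Q p]]]: functor [X U] : <<t,t>,<<e,<e,t>>,<t,e>>>, argument [n [Q p]] : <t,t>; result <<e,<e,t>>,<t,e>>.
[[[X U] [n [Q p]]] h]: functor [[X U] [n [Q p]]] : <<e,<e,t>>,<t,e>>, argument h : <e,<e,t>>; result <t,e>.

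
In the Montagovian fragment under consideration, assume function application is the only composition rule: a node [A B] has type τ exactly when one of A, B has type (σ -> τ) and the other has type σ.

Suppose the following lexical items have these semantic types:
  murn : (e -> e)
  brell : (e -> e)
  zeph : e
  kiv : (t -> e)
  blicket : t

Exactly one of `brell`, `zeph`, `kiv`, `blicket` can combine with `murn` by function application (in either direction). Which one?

zeph

brell : (e -> e) — murn needs e; brell needs e; neither fits.
zeph — combines: murn : (e -> e) takes zeph : e as argument, giving e.
kiv : (t -> e) — murn needs e; kiv needs t; neither fits.
blicket : t — murn needs e; blicket needs nothing (atomic); neither fits.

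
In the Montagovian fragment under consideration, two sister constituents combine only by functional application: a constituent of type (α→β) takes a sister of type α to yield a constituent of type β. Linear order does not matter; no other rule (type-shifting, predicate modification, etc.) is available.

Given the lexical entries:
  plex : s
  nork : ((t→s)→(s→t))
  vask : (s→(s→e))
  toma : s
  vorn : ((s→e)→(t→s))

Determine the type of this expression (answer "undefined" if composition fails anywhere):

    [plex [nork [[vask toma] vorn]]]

t

At [vask toma], vask : (s→(s→e)) takes toma : s, giving (s→e).
At [[vask toma] vorn], vorn : ((s→e)→(t→s)) takes [vask toma] : (s→e), giving (t→s).
At [nork [[vask toma] vorn]], nork : ((t→s)→(s→t)) takes [[vask toma] vorn] : (t→s), giving (s→t).
At [plex [nork [[vask toma] vorn]]], [nork [[vask toma] vorn]] : (s→t) takes plex : s, giving t.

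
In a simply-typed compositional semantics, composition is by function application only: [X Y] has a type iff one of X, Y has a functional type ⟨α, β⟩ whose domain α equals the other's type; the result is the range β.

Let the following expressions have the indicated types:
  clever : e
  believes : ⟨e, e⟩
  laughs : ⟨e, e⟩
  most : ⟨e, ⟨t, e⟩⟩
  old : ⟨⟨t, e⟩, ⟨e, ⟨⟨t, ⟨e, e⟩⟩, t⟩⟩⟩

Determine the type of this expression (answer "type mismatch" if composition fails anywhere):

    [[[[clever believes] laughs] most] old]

⟨e, ⟨⟨t, ⟨e, e⟩⟩, t⟩⟩

At [clever believes], believes : ⟨e, e⟩ takes clever : e, giving e.
At [[clever believes] laughs], laughs : ⟨e, e⟩ takes [clever believes] : e, giving e.
At [[[clever believes] laughs] most], most : ⟨e, ⟨t, e⟩⟩ takes [[clever believes] laughs] : e, giving ⟨t, e⟩.
At [[[[clever believes] laughs] most] old], old : ⟨⟨t, e⟩, ⟨e, ⟨⟨t, ⟨e, e⟩⟩, t⟩⟩⟩ takes [[[clever believes] laughs] most] : ⟨t, e⟩, giving ⟨e, ⟨⟨t, ⟨e, e⟩⟩, t⟩⟩.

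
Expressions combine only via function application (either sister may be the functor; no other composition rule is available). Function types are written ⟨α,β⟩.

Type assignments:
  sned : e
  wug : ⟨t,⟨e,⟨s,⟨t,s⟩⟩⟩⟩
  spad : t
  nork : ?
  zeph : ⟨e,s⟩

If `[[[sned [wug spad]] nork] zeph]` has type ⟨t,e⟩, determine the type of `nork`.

⟨⟨s,⟨t,s⟩⟩,⟨⟨e,s⟩,⟨t,e⟩⟩⟩

[[[sned [wug spad]] nork] zeph] is required to be ⟨t,e⟩. zeph : ⟨e,s⟩ cannot yield ⟨t,e⟩ as functor, so [[sned [wug spad]] nork] : ⟨⟨e,s⟩,⟨t,e⟩⟩.
[[sned [wug spad]] nork] is required to be ⟨⟨e,s⟩,⟨t,e⟩⟩. [sned [wug spad]] : ⟨s,⟨t,s⟩⟩ cannot yield ⟨⟨e,s⟩,⟨t,e⟩⟩ as functor, so nork : ⟨⟨s,⟨t,s⟩⟩,⟨⟨e,s⟩,⟨t,e⟩⟩⟩.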